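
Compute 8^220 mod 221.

8^1 ≡ 8 (mod 221)
8^2 ≡ 8^2 = 64 ≡ 64 (mod 221)
8^4 ≡ 64^2 = 4096 ≡ 118 (mod 221)
8^8 ≡ 118^2 = 13924 ≡ 1 (mod 221)
8^16 ≡ 1^2 = 1 ≡ 1 (mod 221)
8^32 ≡ 1^2 = 1 ≡ 1 (mod 221)
8^64 ≡ 1^2 = 1 ≡ 1 (mod 221)
8^128 ≡ 1^2 = 1 ≡ 1 (mod 221)
220 = 128 + 64 + 16 + 8 + 4 in binary powers of 2.
So 8^220 ≡ 1 · 1 · 1 · 1 · 118 ≡ 118 (mod 221).
Since 118 ≠ 1, base 8 is a Fermat witness: 221 is composite.

118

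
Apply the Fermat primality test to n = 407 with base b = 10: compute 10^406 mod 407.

232

10^1 ≡ 10 (mod 407)
10^2 ≡ 10^2 = 100 ≡ 100 (mod 407)
10^4 ≡ 100^2 = 10000 ≡ 232 (mod 407)
10^8 ≡ 232^2 = 53824 ≡ 100 (mod 407)
10^16 ≡ 100^2 = 10000 ≡ 232 (mod 407)
10^32 ≡ 232^2 = 53824 ≡ 100 (mod 407)
10^64 ≡ 100^2 = 10000 ≡ 232 (mod 407)
10^128 ≡ 232^2 = 53824 ≡ 100 (mod 407)
10^256 ≡ 100^2 = 10000 ≡ 232 (mod 407)
406 = 256 + 128 + 16 + 4 + 2 in binary powers of 2.
So 10^406 ≡ 232 · 100 · 232 · 232 · 100 ≡ 232 (mod 407).
Since 232 ≠ 1, base 10 is a Fermat witness: 407 is composite.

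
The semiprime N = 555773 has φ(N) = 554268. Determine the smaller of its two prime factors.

φ(n) = (p−1)(q−1) = n − (p+q) + 1, so p + q = 555773 − 554268 + 1 = 1506.
p and q are the roots of t² − 1506t + 555773 = 0.
Discriminant: 1506² − 4·555773 = 2268036 − 2223092 = 44944; √44944 = 212.
q = (1506 − 212)/2 = 647, p = (1506 + 212)/2 = 859.
Check: 647 · 859 = 555773.

647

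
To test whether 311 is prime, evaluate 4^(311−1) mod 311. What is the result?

1

4^1 ≡ 4 (mod 311)
4^2 ≡ 4^2 = 16 ≡ 16 (mod 311)
4^4 ≡ 16^2 = 256 ≡ 256 (mod 311)
4^8 ≡ 256^2 = 65536 ≡ 226 (mod 311)
4^16 ≡ 226^2 = 51076 ≡ 72 (mod 311)
4^32 ≡ 72^2 = 5184 ≡ 208 (mod 311)
4^64 ≡ 208^2 = 43264 ≡ 35 (mod 311)
4^128 ≡ 35^2 = 1225 ≡ 292 (mod 311)
4^256 ≡ 292^2 = 85264 ≡ 50 (mod 311)
310 = 256 + 32 + 16 + 4 + 2 in binary powers of 2.
So 4^310 ≡ 50 · 208 · 72 · 256 · 16 ≡ 1 (mod 311).
Since the result is 1, base 4 gives no evidence that 311 is composite.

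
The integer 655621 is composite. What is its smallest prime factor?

43

655621 is odd.
Digit sum 25, not divisible by 3.
Ends in 1: not divisible by 5.
7: 655621 = 7·93660 + 1
11: 655621 = 11·59601 + 10
13: 655621 = 13·50432 + 5
17: 655621 = 17·38565 + 16
19: 655621 = 19·34506 + 7
23: 655621 = 23·28505 + 6
29: 655621 = 29·22607 + 18
31: 655621 = 31·21149 + 2
37: 655621 = 37·17719 + 18
41: 655621 = 41·15990 + 31
43: 655621 = 43·15247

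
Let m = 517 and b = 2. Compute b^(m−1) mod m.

460

2^1 ≡ 2 (mod 517)
2^2 ≡ 2^2 = 4 ≡ 4 (mod 517)
2^4 ≡ 4^2 = 16 ≡ 16 (mod 517)
2^8 ≡ 16^2 = 256 ≡ 256 (mod 517)
2^16 ≡ 256^2 = 65536 ≡ 394 (mod 517)
2^32 ≡ 394^2 = 155236 ≡ 136 (mod 517)
2^64 ≡ 136^2 = 18496 ≡ 401 (mod 517)
2^128 ≡ 401^2 = 160801 ≡ 14 (mod 517)
2^256 ≡ 14^2 = 196 ≡ 196 (mod 517)
2^512 ≡ 196^2 = 38416 ≡ 158 (mod 517)
516 = 512 + 4 in binary powers of 2.
So 2^516 ≡ 158 · 16 ≡ 460 (mod 517).
Since 460 ≠ 1, base 2 is a Fermat witness: 517 is composite.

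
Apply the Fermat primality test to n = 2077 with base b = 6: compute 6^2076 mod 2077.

1148

6^1 ≡ 6 (mod 2077)
6^2 ≡ 6^2 = 36 ≡ 36 (mod 2077)
6^4 ≡ 36^2 = 1296 ≡ 1296 (mod 2077)
6^8 ≡ 1296^2 = 1679616 ≡ 1400 (mod 2077)
6^16 ≡ 1400^2 = 1960000 ≡ 1389 (mod 2077)
6^32 ≡ 1389^2 = 1929321 ≡ 1865 (mod 2077)
6^64 ≡ 1865^2 = 3478225 ≡ 1327 (mod 2077)
6^128 ≡ 1327^2 = 1760929 ≡ 1710 (mod 2077)
6^256 ≡ 1710^2 = 2924100 ≡ 1761 (mod 2077)
6^512 ≡ 1761^2 = 3101121 ≡ 160 (mod 2077)
6^1024 ≡ 160^2 = 25600 ≡ 676 (mod 2077)
6^2048 ≡ 676^2 = 456976 ≡ 36 (mod 2077)
2076 = 2048 + 16 + 8 + 4 in binary powers of 2.
So 6^2076 ≡ 36 · 1389 · 1400 · 1296 ≡ 1148 (mod 2077).
Since 1148 ≠ 1, base 6 is a Fermat witness: 2077 is composite.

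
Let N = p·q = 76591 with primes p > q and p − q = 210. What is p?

401

Since p = q + 210, we have 76591 = q(q + 210), so q² + 210q − 76591 = 0.
Discriminant: 210² + 4·76591 = 44100 + 306364 = 350464; √350464 = 592.
q = (−210 + 592)/2 = 191, and p = q + 210 = 401.
Check: 191 · 401 = 76591.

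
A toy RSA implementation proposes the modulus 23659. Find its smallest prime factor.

23659 is odd.
Digit sum 25, not divisible by 3.
Ends in 9: not divisible by 5.
7: 23659 = 7·3379 + 6
11: 23659 = 11·2150 + 9
13: 23659 = 13·1819 + 12
17: 23659 = 17·1391 + 12
19: 23659 = 19·1245 + 4
23: 23659 = 23·1028 + 15
29: 23659 = 29·815 + 24
31: 23659 = 31·763 + 6
37: 23659 = 37·639 + 16
41: 23659 = 41·577 + 2
43: 23659 = 43·550 + 9
47: 23659 = 47·503 + 18
53: 23659 = 53·446 + 21
59: 23659 = 59·401

59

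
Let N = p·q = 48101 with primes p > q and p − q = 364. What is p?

Since p = q + 364, we have 48101 = q(q + 364), so q² + 364q − 48101 = 0.
Discriminant: 364² + 4·48101 = 132496 + 192404 = 324900; √324900 = 570.
q = (−364 + 570)/2 = 103, and p = q + 364 = 467.
Check: 103 · 467 = 48101.

467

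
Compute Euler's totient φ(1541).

Factor: 1541 = 23 · 67.
φ(1541) = (23−1) · (67−1) = 22 · 66 = 1452.

1452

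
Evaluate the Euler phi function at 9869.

9660

Factor: 9869 = 71 · 139.
φ(9869) = (71−1) · (139−1) = 70 · 138 = 9660.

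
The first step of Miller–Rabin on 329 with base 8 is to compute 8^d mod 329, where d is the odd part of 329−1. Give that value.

162

329 − 1 = 328 = 2^3 · 41, so d = 41.
8^1 ≡ 8 (mod 329)
8^2 ≡ 8^2 = 64 ≡ 64 (mod 329)
8^4 ≡ 64^2 = 4096 ≡ 148 (mod 329)
8^8 ≡ 148^2 = 21904 ≡ 190 (mod 329)
8^16 ≡ 190^2 = 36100 ≡ 239 (mod 329)
8^32 ≡ 239^2 = 57121 ≡ 204 (mod 329)
41 = 32 + 8 + 1 in binary powers of 2.
So 8^41 ≡ 204 · 190 · 8 ≡ 162 (mod 329).
Squaring chain: 162 → 253 → 183; never reaches −1, so base 8 is a Miller–Rabin witness that 329 is composite.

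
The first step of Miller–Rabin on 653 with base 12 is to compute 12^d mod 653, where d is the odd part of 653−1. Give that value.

653 − 1 = 652 = 2^2 · 163, so d = 163.
12^1 ≡ 12 (mod 653)
12^2 ≡ 12^2 = 144 ≡ 144 (mod 653)
12^4 ≡ 144^2 = 20736 ≡ 493 (mod 653)
12^8 ≡ 493^2 = 243049 ≡ 133 (mod 653)
12^16 ≡ 133^2 = 17689 ≡ 58 (mod 653)
12^32 ≡ 58^2 = 3364 ≡ 99 (mod 653)
12^64 ≡ 99^2 = 9801 ≡ 6 (mod 653)
12^128 ≡ 6^2 = 36 ≡ 36 (mod 653)
163 = 128 + 32 + 2 + 1 in binary powers of 2.
So 12^163 ≡ 36 · 99 · 144 · 12 ≡ 149 (mod 653).
Squaring chain: 149 → 652; reaches −1, so base 12 does not prove 653 composite.

149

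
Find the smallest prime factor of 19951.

19951 is odd.
Digit sum 25, not divisible by 3.
Ends in 1: not divisible by 5.
7: 19951 = 7·2850 + 1
11: 19951 = 11·1813 + 8
13: 19951 = 13·1534 + 9
17: 19951 = 17·1173 + 10
19: 19951 = 19·1050 + 1
23: 19951 = 23·867 + 10
29: 19951 = 29·687 + 28
31: 19951 = 31·643 + 18
37: 19951 = 37·539 + 8
41: 19951 = 41·486 + 25
43: 19951 = 43·463 + 42
47: 19951 = 47·424 + 23
53: 19951 = 53·376 + 23
59: 19951 = 59·338 + 9
61: 19951 = 61·327 + 4
67: 19951 = 67·297 + 52
71: 19951 = 71·281

71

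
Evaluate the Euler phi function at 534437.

Factor: 534437 = 47 · 83 · 137.
φ(534437) = (47−1) · (83−1) · (137−1) = 46 · 82 · 136 = 512992.

512992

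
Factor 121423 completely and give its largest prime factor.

79

121423 = 29 · 4187
4187 = 53 · 79
79 is prime.
So 121423 = 29 · 53 · 79; the largest prime factor is 79.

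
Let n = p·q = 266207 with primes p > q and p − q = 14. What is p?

523

Since p = q + 14, we have 266207 = q(q + 14), so q² + 14q − 266207 = 0.
Discriminant: 14² + 4·266207 = 196 + 1064828 = 1065024; √1065024 = 1032.
q = (−14 + 1032)/2 = 509, and p = q + 14 = 523.
Check: 509 · 523 = 266207.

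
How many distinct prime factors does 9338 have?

4

9338 = 2 · 4669
4669 = 7 · 667
667 = 23 · 29
9338 = 2 · 7 · 23 · 29, which has 4 distinct prime factors.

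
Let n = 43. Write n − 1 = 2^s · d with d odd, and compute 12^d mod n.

42

43 − 1 = 42 = 2^1 · 21, so d = 21.
12^1 ≡ 12 (mod 43)
12^2 ≡ 12^2 = 144 ≡ 15 (mod 43)
12^4 ≡ 15^2 = 225 ≡ 10 (mod 43)
12^8 ≡ 10^2 = 100 ≡ 14 (mod 43)
12^16 ≡ 14^2 = 196 ≡ 24 (mod 43)
21 = 16 + 4 + 1 in binary powers of 2.
So 12^21 ≡ 24 · 10 · 12 ≡ 42 (mod 43).
Since 12^d ≡ 42 (mod 43), base 12 does not prove 43 composite.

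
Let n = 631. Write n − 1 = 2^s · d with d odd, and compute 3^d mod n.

631 − 1 = 630 = 2^1 · 315, so d = 315.
3^1 ≡ 3 (mod 631)
3^2 ≡ 3^2 = 9 ≡ 9 (mod 631)
3^4 ≡ 9^2 = 81 ≡ 81 (mod 631)
3^8 ≡ 81^2 = 6561 ≡ 251 (mod 631)
3^16 ≡ 251^2 = 63001 ≡ 532 (mod 631)
3^32 ≡ 532^2 = 283024 ≡ 336 (mod 631)
3^64 ≡ 336^2 = 112896 ≡ 578 (mod 631)
3^128 ≡ 578^2 = 334084 ≡ 285 (mod 631)
3^256 ≡ 285^2 = 81225 ≡ 457 (mod 631)
315 = 256 + 32 + 16 + 8 + 2 + 1 in binary powers of 2.
So 3^315 ≡ 457 · 336 · 532 · 251 · 9 · 3 ≡ 630 (mod 631).
Since 3^d ≡ 630 (mod 631), base 3 does not prove 631 composite.

630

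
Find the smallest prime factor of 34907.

67

34907 is odd.
Digit sum 23, not divisible by 3.
Ends in 7: not divisible by 5.
7: 34907 = 7·4986 + 5
11: 34907 = 11·3173 + 4
13: 34907 = 13·2685 + 2
17: 34907 = 17·2053 + 6
19: 34907 = 19·1837 + 4
23: 34907 = 23·1517 + 16
29: 34907 = 29·1203 + 20
31: 34907 = 31·1126 + 1
37: 34907 = 37·943 + 16
41: 34907 = 41·851 + 16
43: 34907 = 43·811 + 34
47: 34907 = 47·742 + 33
53: 34907 = 53·658 + 33
59: 34907 = 59·591 + 38
61: 34907 = 61·572 + 15
67: 34907 = 67·521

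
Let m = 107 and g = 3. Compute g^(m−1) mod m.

3^1 ≡ 3 (mod 107)
3^2 ≡ 3^2 = 9 ≡ 9 (mod 107)
3^4 ≡ 9^2 = 81 ≡ 81 (mod 107)
3^8 ≡ 81^2 = 6561 ≡ 34 (mod 107)
3^16 ≡ 34^2 = 1156 ≡ 86 (mod 107)
3^32 ≡ 86^2 = 7396 ≡ 13 (mod 107)
3^64 ≡ 13^2 = 169 ≡ 62 (mod 107)
106 = 64 + 32 + 8 + 2 in binary powers of 2.
So 3^106 ≡ 62 · 13 · 34 · 9 ≡ 1 (mod 107).
Since the result is 1, base 3 gives no evidence that 107 is composite.

1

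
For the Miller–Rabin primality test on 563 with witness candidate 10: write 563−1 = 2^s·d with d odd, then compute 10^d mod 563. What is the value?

563 − 1 = 562 = 2^1 · 281, so d = 281.
10^1 ≡ 10 (mod 563)
10^2 ≡ 10^2 = 100 ≡ 100 (mod 563)
10^4 ≡ 100^2 = 10000 ≡ 429 (mod 563)
10^8 ≡ 429^2 = 184041 ≡ 503 (mod 563)
10^16 ≡ 503^2 = 253009 ≡ 222 (mod 563)
10^32 ≡ 222^2 = 49284 ≡ 303 (mod 563)
10^64 ≡ 303^2 = 91809 ≡ 40 (mod 563)
10^128 ≡ 40^2 = 1600 ≡ 474 (mod 563)
10^256 ≡ 474^2 = 224676 ≡ 39 (mod 563)
281 = 256 + 16 + 8 + 1 in binary powers of 2.
So 10^281 ≡ 39 · 222 · 503 · 10 ≡ 1 (mod 563).
Since 10^d ≡ 1 (mod 563), base 10 does not prove 563 composite.

1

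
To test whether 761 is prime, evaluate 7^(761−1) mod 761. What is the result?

7^1 ≡ 7 (mod 761)
7^2 ≡ 7^2 = 49 ≡ 49 (mod 761)
7^4 ≡ 49^2 = 2401 ≡ 118 (mod 761)
7^8 ≡ 118^2 = 13924 ≡ 226 (mod 761)
7^16 ≡ 226^2 = 51076 ≡ 89 (mod 761)
7^32 ≡ 89^2 = 7921 ≡ 311 (mod 761)
7^64 ≡ 311^2 = 96721 ≡ 74 (mod 761)
7^128 ≡ 74^2 = 5476 ≡ 149 (mod 761)
7^256 ≡ 149^2 = 22201 ≡ 132 (mod 761)
7^512 ≡ 132^2 = 17424 ≡ 682 (mod 761)
760 = 512 + 128 + 64 + 32 + 16 + 8 in binary powers of 2.
So 7^760 ≡ 682 · 149 · 74 · 311 · 89 · 226 ≡ 1 (mod 761).
Since the result is 1, base 7 gives no evidence that 761 is composite.

1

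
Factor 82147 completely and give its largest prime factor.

82147 = 13 · 6319
6319 = 71 · 89
89 is prime.
So 82147 = 13 · 71 · 89; the largest prime factor is 89.

89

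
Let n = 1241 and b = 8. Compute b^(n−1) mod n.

154

8^1 ≡ 8 (mod 1241)
8^2 ≡ 8^2 = 64 ≡ 64 (mod 1241)
8^4 ≡ 64^2 = 4096 ≡ 373 (mod 1241)
8^8 ≡ 373^2 = 139129 ≡ 137 (mod 1241)
8^16 ≡ 137^2 = 18769 ≡ 154 (mod 1241)
8^32 ≡ 154^2 = 23716 ≡ 137 (mod 1241)
8^64 ≡ 137^2 = 18769 ≡ 154 (mod 1241)
8^128 ≡ 154^2 = 23716 ≡ 137 (mod 1241)
8^256 ≡ 137^2 = 18769 ≡ 154 (mod 1241)
8^512 ≡ 154^2 = 23716 ≡ 137 (mod 1241)
8^1024 ≡ 137^2 = 18769 ≡ 154 (mod 1241)
1240 = 1024 + 128 + 64 + 16 + 8 in binary powers of 2.
So 8^1240 ≡ 154 · 137 · 154 · 154 · 137 ≡ 154 (mod 1241).
Since 154 ≠ 1, base 8 is a Fermat witness: 1241 is composite.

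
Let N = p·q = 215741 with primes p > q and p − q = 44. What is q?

443

Since p = q + 44, we have 215741 = q(q + 44), so q² + 44q − 215741 = 0.
Discriminant: 44² + 4·215741 = 1936 + 862964 = 864900; √864900 = 930.
q = (−44 + 930)/2 = 443, and p = q + 44 = 487.
Check: 443 · 487 = 215741.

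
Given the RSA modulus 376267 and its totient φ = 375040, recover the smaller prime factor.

φ(n) = (p−1)(q−1) = n − (p+q) + 1, so p + q = 376267 − 375040 + 1 = 1228.
p and q are the roots of t² − 1228t + 376267 = 0.
Discriminant: 1228² − 4·376267 = 1507984 − 1505068 = 2916; √2916 = 54.
q = (1228 − 54)/2 = 587, p = (1228 + 54)/2 = 641.
Check: 587 · 641 = 376267.

587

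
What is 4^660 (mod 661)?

1

4^1 ≡ 4 (mod 661)
4^2 ≡ 4^2 = 16 ≡ 16 (mod 661)
4^4 ≡ 16^2 = 256 ≡ 256 (mod 661)
4^8 ≡ 256^2 = 65536 ≡ 97 (mod 661)
4^16 ≡ 97^2 = 9409 ≡ 155 (mod 661)
4^32 ≡ 155^2 = 24025 ≡ 229 (mod 661)
4^64 ≡ 229^2 = 52441 ≡ 222 (mod 661)
4^128 ≡ 222^2 = 49284 ≡ 370 (mod 661)
4^256 ≡ 370^2 = 136900 ≡ 73 (mod 661)
4^512 ≡ 73^2 = 5329 ≡ 41 (mod 661)
660 = 512 + 128 + 16 + 4 in binary powers of 2.
So 4^660 ≡ 41 · 370 · 155 · 256 ≡ 1 (mod 661).
Since the result is 1, base 4 gives no evidence that 661 is composite.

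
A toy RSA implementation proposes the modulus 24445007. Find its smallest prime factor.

89

24445007 is odd.
Digit sum 26, not divisible by 3.
Ends in 7: not divisible by 5.
7: 24445007 = 7·3492143 + 6
11: 24445007 = 11·2222273 + 4
13: 24445007 = 13·1880385 + 2
17: 24445007 = 17·1437941 + 10
19: 24445007 = 19·1286579 + 6
23: 24445007 = 23·1062826 + 9
29: 24445007 = 29·842931 + 8
31: 24445007 = 31·788548 + 19
37: 24445007 = 37·660675 + 32
41: 24445007 = 41·596219 + 28
43: 24445007 = 43·568488 + 23
47: 24445007 = 47·520106 + 25
53: 24445007 = 53·461226 + 29
59: 24445007 = 59·414322 + 9
61: 24445007 = 61·400737 + 50
67: 24445007 = 67·364850 + 57
71: 24445007 = 71·344295 + 62
73: 24445007 = 73·334863 + 8
79: 24445007 = 79·309430 + 37
83: 24445007 = 83·294518 + 13
89: 24445007 = 89·274663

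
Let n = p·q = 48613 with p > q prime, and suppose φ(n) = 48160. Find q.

φ(n) = (p−1)(q−1) = n − (p+q) + 1, so p + q = 48613 − 48160 + 1 = 454.
p and q are the roots of t² − 454t + 48613 = 0.
Discriminant: 454² − 4·48613 = 206116 − 194452 = 11664; √11664 = 108.
q = (454 − 108)/2 = 173, p = (454 + 108)/2 = 281.
Check: 173 · 281 = 48613.

173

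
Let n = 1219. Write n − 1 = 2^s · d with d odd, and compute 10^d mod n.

1219 − 1 = 1218 = 2^1 · 609, so d = 609.
10^1 ≡ 10 (mod 1219)
10^2 ≡ 10^2 = 100 ≡ 100 (mod 1219)
10^4 ≡ 100^2 = 10000 ≡ 248 (mod 1219)
10^8 ≡ 248^2 = 61504 ≡ 554 (mod 1219)
10^16 ≡ 554^2 = 306916 ≡ 947 (mod 1219)
10^32 ≡ 947^2 = 896809 ≡ 844 (mod 1219)
10^64 ≡ 844^2 = 712336 ≡ 440 (mod 1219)
10^128 ≡ 440^2 = 193600 ≡ 998 (mod 1219)
10^256 ≡ 998^2 = 996004 ≡ 81 (mod 1219)
10^512 ≡ 81^2 = 6561 ≡ 466 (mod 1219)
609 = 512 + 64 + 32 + 1 in binary powers of 2.
So 10^609 ≡ 466 · 440 · 844 · 10 ≡ 97 (mod 1219).
Squaring chain: 97; never reaches −1, so base 10 is a Miller–Rabin witness that 1219 is composite.

97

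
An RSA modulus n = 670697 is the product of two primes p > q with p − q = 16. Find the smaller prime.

811

Since p = q + 16, we have 670697 = q(q + 16), so q² + 16q − 670697 = 0.
Discriminant: 16² + 4·670697 = 256 + 2682788 = 2683044; √2683044 = 1638.
q = (−16 + 1638)/2 = 811, and p = q + 16 = 827.
Check: 811 · 827 = 670697.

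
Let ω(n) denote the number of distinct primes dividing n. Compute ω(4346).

3

4346 = 2 · 2173
2173 = 41 · 53
4346 = 2 · 41 · 53, which has 3 distinct prime factors.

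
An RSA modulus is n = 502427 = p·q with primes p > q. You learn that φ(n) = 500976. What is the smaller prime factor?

φ(n) = (p−1)(q−1) = n − (p+q) + 1, so p + q = 502427 − 500976 + 1 = 1452.
p and q are the roots of t² − 1452t + 502427 = 0.
Discriminant: 1452² − 4·502427 = 2108304 − 2009708 = 98596; √98596 = 314.
q = (1452 − 314)/2 = 569, p = (1452 + 314)/2 = 883.
Check: 569 · 883 = 502427.

569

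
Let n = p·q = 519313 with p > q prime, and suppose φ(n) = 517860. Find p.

823

φ(n) = (p−1)(q−1) = n − (p+q) + 1, so p + q = 519313 − 517860 + 1 = 1454.
p and q are the roots of t² − 1454t + 519313 = 0.
Discriminant: 1454² − 4·519313 = 2114116 − 2077252 = 36864; √36864 = 192.
q = (1454 − 192)/2 = 631, p = (1454 + 192)/2 = 823.
Check: 631 · 823 = 519313.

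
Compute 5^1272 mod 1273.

600

5^1 ≡ 5 (mod 1273)
5^2 ≡ 5^2 = 25 ≡ 25 (mod 1273)
5^4 ≡ 25^2 = 625 ≡ 625 (mod 1273)
5^8 ≡ 625^2 = 390625 ≡ 1087 (mod 1273)
5^16 ≡ 1087^2 = 1181569 ≡ 225 (mod 1273)
5^32 ≡ 225^2 = 50625 ≡ 978 (mod 1273)
5^64 ≡ 978^2 = 956484 ≡ 461 (mod 1273)
5^128 ≡ 461^2 = 212521 ≡ 1203 (mod 1273)
5^256 ≡ 1203^2 = 1447209 ≡ 1081 (mod 1273)
5^512 ≡ 1081^2 = 1168561 ≡ 1220 (mod 1273)
5^1024 ≡ 1220^2 = 1488400 ≡ 263 (mod 1273)
1272 = 1024 + 128 + 64 + 32 + 16 + 8 in binary powers of 2.
So 5^1272 ≡ 263 · 1203 · 461 · 978 · 225 · 1087 ≡ 600 (mod 1273).
Since 600 ≠ 1, base 5 is a Fermat witness: 1273 is composite.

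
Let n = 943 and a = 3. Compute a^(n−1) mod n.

3^1 ≡ 3 (mod 943)
3^2 ≡ 3^2 = 9 ≡ 9 (mod 943)
3^4 ≡ 9^2 = 81 ≡ 81 (mod 943)
3^8 ≡ 81^2 = 6561 ≡ 903 (mod 943)
3^16 ≡ 903^2 = 815409 ≡ 657 (mod 943)
3^32 ≡ 657^2 = 431649 ≡ 698 (mod 943)
3^64 ≡ 698^2 = 487204 ≡ 616 (mod 943)
3^128 ≡ 616^2 = 379456 ≡ 370 (mod 943)
3^256 ≡ 370^2 = 136900 ≡ 165 (mod 943)
3^512 ≡ 165^2 = 27225 ≡ 821 (mod 943)
942 = 512 + 256 + 128 + 32 + 8 + 4 + 2 in binary powers of 2.
So 3^942 ≡ 821 · 165 · 370 · 698 · 903 · 81 · 9 ≡ 278 (mod 943).
Since 278 ≠ 1, base 3 is a Fermat witness: 943 is composite.

278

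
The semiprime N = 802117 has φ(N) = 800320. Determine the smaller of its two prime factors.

821

φ(n) = (p−1)(q−1) = n − (p+q) + 1, so p + q = 802117 − 800320 + 1 = 1798.
p and q are the roots of t² − 1798t + 802117 = 0.
Discriminant: 1798² − 4·802117 = 3232804 − 3208468 = 24336; √24336 = 156.
q = (1798 − 156)/2 = 821, p = (1798 + 156)/2 = 977.
Check: 821 · 977 = 802117.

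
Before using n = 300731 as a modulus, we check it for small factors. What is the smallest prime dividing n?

31

300731 is odd.
Digit sum 14, not divisible by 3.
Ends in 1: not divisible by 5.
7: 300731 = 7·42961 + 4
11: 300731 = 11·27339 + 2
13: 300731 = 13·23133 + 2
17: 300731 = 17·17690 + 1
19: 300731 = 19·15827 + 18
23: 300731 = 23·13075 + 6
29: 300731 = 29·10370 + 1
31: 300731 = 31·9701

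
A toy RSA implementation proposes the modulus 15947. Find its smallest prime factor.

15947 is odd.
Digit sum 26, not divisible by 3.
Ends in 7: not divisible by 5.
7: 15947 = 7·2278 + 1
11: 15947 = 11·1449 + 8
13: 15947 = 13·1226 + 9
17: 15947 = 17·938 + 1
19: 15947 = 19·839 + 6
23: 15947 = 23·693 + 8
29: 15947 = 29·549 + 26
31: 15947 = 31·514 + 13
37: 15947 = 37·431

37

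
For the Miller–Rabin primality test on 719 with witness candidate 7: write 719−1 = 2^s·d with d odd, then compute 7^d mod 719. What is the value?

719 − 1 = 718 = 2^1 · 359, so d = 359.
7^1 ≡ 7 (mod 719)
7^2 ≡ 7^2 = 49 ≡ 49 (mod 719)
7^4 ≡ 49^2 = 2401 ≡ 244 (mod 719)
7^8 ≡ 244^2 = 59536 ≡ 578 (mod 719)
7^16 ≡ 578^2 = 334084 ≡ 468 (mod 719)
7^32 ≡ 468^2 = 219024 ≡ 448 (mod 719)
7^64 ≡ 448^2 = 200704 ≡ 103 (mod 719)
7^128 ≡ 103^2 = 10609 ≡ 543 (mod 719)
7^256 ≡ 543^2 = 294849 ≡ 59 (mod 719)
359 = 256 + 64 + 32 + 4 + 2 + 1 in binary powers of 2.
So 7^359 ≡ 59 · 103 · 448 · 244 · 49 · 7 ≡ 1 (mod 719).
Since 7^d ≡ 1 (mod 719), base 7 does not prove 719 composite.

1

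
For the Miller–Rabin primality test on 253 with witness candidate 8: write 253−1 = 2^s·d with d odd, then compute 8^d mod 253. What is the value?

253 − 1 = 252 = 2^2 · 63, so d = 63.
8^1 ≡ 8 (mod 253)
8^2 ≡ 8^2 = 64 ≡ 64 (mod 253)
8^4 ≡ 64^2 = 4096 ≡ 48 (mod 253)
8^8 ≡ 48^2 = 2304 ≡ 27 (mod 253)
8^16 ≡ 27^2 = 729 ≡ 223 (mod 253)
8^32 ≡ 223^2 = 49729 ≡ 141 (mod 253)
63 = 32 + 16 + 8 + 4 + 2 + 1 in binary powers of 2.
So 8^63 ≡ 141 · 223 · 27 · 48 · 64 · 8 ≡ 50 (mod 253).
Squaring chain: 50 → 223; never reaches −1, so base 8 is a Miller–Rabin witness that 253 is composite.

50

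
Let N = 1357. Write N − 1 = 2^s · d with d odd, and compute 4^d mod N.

312

1357 − 1 = 1356 = 2^2 · 339, so d = 339.
4^1 ≡ 4 (mod 1357)
4^2 ≡ 4^2 = 16 ≡ 16 (mod 1357)
4^4 ≡ 16^2 = 256 ≡ 256 (mod 1357)
4^8 ≡ 256^2 = 65536 ≡ 400 (mod 1357)
4^16 ≡ 400^2 = 160000 ≡ 1231 (mod 1357)
4^32 ≡ 1231^2 = 1515361 ≡ 949 (mod 1357)
4^64 ≡ 949^2 = 900601 ≡ 910 (mod 1357)
4^128 ≡ 910^2 = 828100 ≡ 330 (mod 1357)
4^256 ≡ 330^2 = 108900 ≡ 340 (mod 1357)
339 = 256 + 64 + 16 + 2 + 1 in binary powers of 2.
So 4^339 ≡ 340 · 910 · 1231 · 16 · 4 ≡ 312 (mod 1357).
Squaring chain: 312 → 997; never reaches −1, so base 4 is a Miller–Rabin witness that 1357 is composite.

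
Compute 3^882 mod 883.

1

3^1 ≡ 3 (mod 883)
3^2 ≡ 3^2 = 9 ≡ 9 (mod 883)
3^4 ≡ 9^2 = 81 ≡ 81 (mod 883)
3^8 ≡ 81^2 = 6561 ≡ 380 (mod 883)
3^16 ≡ 380^2 = 144400 ≡ 471 (mod 883)
3^32 ≡ 471^2 = 221841 ≡ 208 (mod 883)
3^64 ≡ 208^2 = 43264 ≡ 880 (mod 883)
3^128 ≡ 880^2 = 774400 ≡ 9 (mod 883)
3^256 ≡ 9^2 = 81 ≡ 81 (mod 883)
3^512 ≡ 81^2 = 6561 ≡ 380 (mod 883)
882 = 512 + 256 + 64 + 32 + 16 + 2 in binary powers of 2.
So 3^882 ≡ 380 · 81 · 880 · 208 · 471 · 9 ≡ 1 (mod 883).
Since the result is 1, base 3 gives no evidence that 883 is composite.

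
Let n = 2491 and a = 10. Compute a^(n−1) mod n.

1391

10^1 ≡ 10 (mod 2491)
10^2 ≡ 10^2 = 100 ≡ 100 (mod 2491)
10^4 ≡ 100^2 = 10000 ≡ 36 (mod 2491)
10^8 ≡ 36^2 = 1296 ≡ 1296 (mod 2491)
10^16 ≡ 1296^2 = 1679616 ≡ 682 (mod 2491)
10^32 ≡ 682^2 = 465124 ≡ 1798 (mod 2491)
10^64 ≡ 1798^2 = 3232804 ≡ 1977 (mod 2491)
10^128 ≡ 1977^2 = 3908529 ≡ 150 (mod 2491)
10^256 ≡ 150^2 = 22500 ≡ 81 (mod 2491)
10^512 ≡ 81^2 = 6561 ≡ 1579 (mod 2491)
10^1024 ≡ 1579^2 = 2493241 ≡ 2241 (mod 2491)
10^2048 ≡ 2241^2 = 5022081 ≡ 225 (mod 2491)
2490 = 2048 + 256 + 128 + 32 + 16 + 8 + 2 in binary powers of 2.
So 10^2490 ≡ 225 · 81 · 150 · 1798 · 682 · 1296 · 100 ≡ 1391 (mod 2491).
Since 1391 ≠ 1, base 10 is a Fermat witness: 2491 is composite.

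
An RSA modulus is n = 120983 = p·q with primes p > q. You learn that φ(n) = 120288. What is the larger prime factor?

φ(n) = (p−1)(q−1) = n − (p+q) + 1, so p + q = 120983 − 120288 + 1 = 696.
p and q are the roots of t² − 696t + 120983 = 0.
Discriminant: 696² − 4·120983 = 484416 − 483932 = 484; √484 = 22.
q = (696 − 22)/2 = 337, p = (696 + 22)/2 = 359.
Check: 337 · 359 = 120983.

359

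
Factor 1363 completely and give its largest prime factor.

1363 = 29 · 47
47 is prime.
So 1363 = 29 · 47; the largest prime factor is 47.

47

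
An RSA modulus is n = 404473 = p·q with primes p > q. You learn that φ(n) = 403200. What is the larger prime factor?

673

φ(n) = (p−1)(q−1) = n − (p+q) + 1, so p + q = 404473 − 403200 + 1 = 1274.
p and q are the roots of t² − 1274t + 404473 = 0.
Discriminant: 1274² − 4·404473 = 1623076 − 1617892 = 5184; √5184 = 72.
q = (1274 − 72)/2 = 601, p = (1274 + 72)/2 = 673.
Check: 601 · 673 = 404473.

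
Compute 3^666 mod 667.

3^1 ≡ 3 (mod 667)
3^2 ≡ 3^2 = 9 ≡ 9 (mod 667)
3^4 ≡ 9^2 = 81 ≡ 81 (mod 667)
3^8 ≡ 81^2 = 6561 ≡ 558 (mod 667)
3^16 ≡ 558^2 = 311364 ≡ 542 (mod 667)
3^32 ≡ 542^2 = 293764 ≡ 284 (mod 667)
3^64 ≡ 284^2 = 80656 ≡ 616 (mod 667)
3^128 ≡ 616^2 = 379456 ≡ 600 (mod 667)
3^256 ≡ 600^2 = 360000 ≡ 487 (mod 667)
3^512 ≡ 487^2 = 237169 ≡ 384 (mod 667)
666 = 512 + 128 + 16 + 8 + 2 in binary powers of 2.
So 3^666 ≡ 384 · 600 · 542 · 558 · 9 ≡ 660 (mod 667).
Since 660 ≠ 1, base 3 is a Fermat witness: 667 is composite.

660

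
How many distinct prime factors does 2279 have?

2

2279 = 43 · 53
2279 = 43 · 53, which has 2 distinct prime factors.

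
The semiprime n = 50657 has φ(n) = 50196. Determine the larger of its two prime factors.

283

φ(n) = (p−1)(q−1) = n − (p+q) + 1, so p + q = 50657 − 50196 + 1 = 462.
p and q are the roots of t² − 462t + 50657 = 0.
Discriminant: 462² − 4·50657 = 213444 − 202628 = 10816; √10816 = 104.
q = (462 − 104)/2 = 179, p = (462 + 104)/2 = 283.
Check: 179 · 283 = 50657.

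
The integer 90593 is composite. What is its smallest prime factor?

90593 is odd.
Digit sum 26, not divisible by 3.
Ends in 3: not divisible by 5.
7: 90593 = 7·12941 + 6
11: 90593 = 11·8235 + 8
13: 90593 = 13·6968 + 9
17: 90593 = 17·5329

17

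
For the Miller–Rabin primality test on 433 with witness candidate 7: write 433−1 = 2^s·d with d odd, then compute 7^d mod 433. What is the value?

265

433 − 1 = 432 = 2^4 · 27, so d = 27.
7^1 ≡ 7 (mod 433)
7^2 ≡ 7^2 = 49 ≡ 49 (mod 433)
7^4 ≡ 49^2 = 2401 ≡ 236 (mod 433)
7^8 ≡ 236^2 = 55696 ≡ 272 (mod 433)
7^16 ≡ 272^2 = 73984 ≡ 374 (mod 433)
27 = 16 + 8 + 2 + 1 in binary powers of 2.
So 7^27 ≡ 374 · 272 · 49 · 7 ≡ 265 (mod 433).
Squaring chain: 265 → 79 → 179 → 432; reaches −1, so base 7 does not prove 433 composite.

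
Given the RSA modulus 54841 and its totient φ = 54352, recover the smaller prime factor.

173

φ(n) = (p−1)(q−1) = n − (p+q) + 1, so p + q = 54841 − 54352 + 1 = 490.
p and q are the roots of t² − 490t + 54841 = 0.
Discriminant: 490² − 4·54841 = 240100 − 219364 = 20736; √20736 = 144.
q = (490 − 144)/2 = 173, p = (490 + 144)/2 = 317.
Check: 173 · 317 = 54841.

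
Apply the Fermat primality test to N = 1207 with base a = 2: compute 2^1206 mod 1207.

642

2^1 ≡ 2 (mod 1207)
2^2 ≡ 2^2 = 4 ≡ 4 (mod 1207)
2^4 ≡ 4^2 = 16 ≡ 16 (mod 1207)
2^8 ≡ 16^2 = 256 ≡ 256 (mod 1207)
2^16 ≡ 256^2 = 65536 ≡ 358 (mod 1207)
2^32 ≡ 358^2 = 128164 ≡ 222 (mod 1207)
2^64 ≡ 222^2 = 49284 ≡ 1004 (mod 1207)
2^128 ≡ 1004^2 = 1008016 ≡ 171 (mod 1207)
2^256 ≡ 171^2 = 29241 ≡ 273 (mod 1207)
2^512 ≡ 273^2 = 74529 ≡ 902 (mod 1207)
2^1024 ≡ 902^2 = 813604 ≡ 86 (mod 1207)
1206 = 1024 + 128 + 32 + 16 + 4 + 2 in binary powers of 2.
So 2^1206 ≡ 86 · 171 · 222 · 358 · 16 · 4 ≡ 642 (mod 1207).
Since 642 ≠ 1, base 2 is a Fermat witness: 1207 is composite.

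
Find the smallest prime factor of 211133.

13

211133 is odd.
Digit sum 11, not divisible by 3.
Ends in 3: not divisible by 5.
7: 211133 = 7·30161 + 6
11: 211133 = 11·19193 + 10
13: 211133 = 13·16241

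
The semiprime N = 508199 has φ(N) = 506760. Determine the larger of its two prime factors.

φ(n) = (p−1)(q−1) = n − (p+q) + 1, so p + q = 508199 − 506760 + 1 = 1440.
p and q are the roots of t² − 1440t + 508199 = 0.
Discriminant: 1440² − 4·508199 = 2073600 − 2032796 = 40804; √40804 = 202.
q = (1440 − 202)/2 = 619, p = (1440 + 202)/2 = 821.
Check: 619 · 821 = 508199.

821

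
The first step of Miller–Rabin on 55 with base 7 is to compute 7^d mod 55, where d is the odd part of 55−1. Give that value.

55 − 1 = 54 = 2^1 · 27, so d = 27.
7^1 ≡ 7 (mod 55)
7^2 ≡ 7^2 = 49 ≡ 49 (mod 55)
7^4 ≡ 49^2 = 2401 ≡ 36 (mod 55)
7^8 ≡ 36^2 = 1296 ≡ 31 (mod 55)
7^16 ≡ 31^2 = 961 ≡ 26 (mod 55)
27 = 16 + 8 + 2 + 1 in binary powers of 2.
So 7^27 ≡ 26 · 31 · 49 · 7 ≡ 28 (mod 55).
Squaring chain: 28; never reaches −1, so base 7 is a Miller–Rabin witness that 55 is composite.

28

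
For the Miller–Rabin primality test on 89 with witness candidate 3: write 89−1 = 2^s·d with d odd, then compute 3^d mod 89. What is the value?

89 − 1 = 88 = 2^3 · 11, so d = 11.
3^1 ≡ 3 (mod 89)
3^2 ≡ 3^2 = 9 ≡ 9 (mod 89)
3^4 ≡ 9^2 = 81 ≡ 81 (mod 89)
3^8 ≡ 81^2 = 6561 ≡ 64 (mod 89)
11 = 8 + 2 + 1 in binary powers of 2.
So 3^11 ≡ 64 · 9 · 3 ≡ 37 (mod 89).
Squaring chain: 37 → 34 → 88; reaches −1, so base 3 does not prove 89 composite.

37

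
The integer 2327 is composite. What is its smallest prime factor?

13

2327 is odd.
Digit sum 14, not divisible by 3.
Ends in 7: not divisible by 5.
7: 2327 = 7·332 + 3
11: 2327 = 11·211 + 6
13: 2327 = 13·179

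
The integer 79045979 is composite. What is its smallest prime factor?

97

79045979 is odd.
Digit sum 50, not divisible by 3.
Ends in 9: not divisible by 5.
7: 79045979 = 7·11292282 + 5
11: 79045979 = 11·7185998 + 1
13: 79045979 = 13·6080459 + 12
17: 79045979 = 17·4649763 + 8
19: 79045979 = 19·4160314 + 13
23: 79045979 = 23·3436781 + 16
29: 79045979 = 29·2725723 + 12
31: 79045979 = 31·2549870 + 9
37: 79045979 = 37·2136377 + 30
41: 79045979 = 41·1927950 + 29
43: 79045979 = 43·1838278 + 25
47: 79045979 = 47·1681829 + 16
53: 79045979 = 53·1491433 + 30
59: 79045979 = 59·1339762 + 21
61: 79045979 = 61·1295835 + 44
67: 79045979 = 67·1179790 + 49
71: 79045979 = 71·1113323 + 46
73: 79045979 = 73·1082821 + 46
79: 79045979 = 79·1000582 + 1
83: 79045979 = 83·952361 + 16
89: 79045979 = 89·888157 + 6
97: 79045979 = 97·814907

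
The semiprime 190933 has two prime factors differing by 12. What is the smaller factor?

Since p = q + 12, we have 190933 = q(q + 12), so q² + 12q − 190933 = 0.
Discriminant: 12² + 4·190933 = 144 + 763732 = 763876; √763876 = 874.
q = (−12 + 874)/2 = 431, and p = q + 12 = 443.
Check: 431 · 443 = 190933.

431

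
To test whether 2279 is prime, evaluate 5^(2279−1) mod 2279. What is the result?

411

5^1 ≡ 5 (mod 2279)
5^2 ≡ 5^2 = 25 ≡ 25 (mod 2279)
5^4 ≡ 25^2 = 625 ≡ 625 (mod 2279)
5^8 ≡ 625^2 = 390625 ≡ 916 (mod 2279)
5^16 ≡ 916^2 = 839056 ≡ 384 (mod 2279)
5^32 ≡ 384^2 = 147456 ≡ 1600 (mod 2279)
5^64 ≡ 1600^2 = 2560000 ≡ 683 (mod 2279)
5^128 ≡ 683^2 = 466489 ≡ 1573 (mod 2279)
5^256 ≡ 1573^2 = 2474329 ≡ 1614 (mod 2279)
5^512 ≡ 1614^2 = 2604996 ≡ 99 (mod 2279)
5^1024 ≡ 99^2 = 9801 ≡ 685 (mod 2279)
5^2048 ≡ 685^2 = 469225 ≡ 2030 (mod 2279)
2278 = 2048 + 128 + 64 + 32 + 4 + 2 in binary powers of 2.
So 5^2278 ≡ 2030 · 1573 · 683 · 1600 · 625 · 25 ≡ 411 (mod 2279).
Since 411 ≠ 1, base 5 is a Fermat witness: 2279 is composite.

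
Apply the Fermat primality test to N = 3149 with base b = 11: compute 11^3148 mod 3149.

1529

11^1 ≡ 11 (mod 3149)
11^2 ≡ 11^2 = 121 ≡ 121 (mod 3149)
11^4 ≡ 121^2 = 14641 ≡ 2045 (mod 3149)
11^8 ≡ 2045^2 = 4182025 ≡ 153 (mod 3149)
11^16 ≡ 153^2 = 23409 ≡ 1366 (mod 3149)
11^32 ≡ 1366^2 = 1865956 ≡ 1748 (mod 3149)
11^64 ≡ 1748^2 = 3055504 ≡ 974 (mod 3149)
11^128 ≡ 974^2 = 948676 ≡ 827 (mod 3149)
11^256 ≡ 827^2 = 683929 ≡ 596 (mod 3149)
11^512 ≡ 596^2 = 355216 ≡ 2528 (mod 3149)
11^1024 ≡ 2528^2 = 6390784 ≡ 1463 (mod 3149)
11^2048 ≡ 1463^2 = 2140369 ≡ 2198 (mod 3149)
3148 = 2048 + 1024 + 64 + 8 + 4 in binary powers of 2.
So 11^3148 ≡ 2198 · 1463 · 974 · 153 · 2045 ≡ 1529 (mod 3149).
Since 1529 ≠ 1, base 11 is a Fermat witness: 3149 is composite.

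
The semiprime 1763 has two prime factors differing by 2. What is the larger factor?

Since p = q + 2, we have 1763 = q(q + 2), so q² + 2q − 1763 = 0.
Discriminant: 2² + 4·1763 = 4 + 7052 = 7056; √7056 = 84.
q = (−2 + 84)/2 = 41, and p = q + 2 = 43.
Check: 41 · 43 = 1763.

43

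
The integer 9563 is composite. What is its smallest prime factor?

9563 is odd.
Digit sum 23, not divisible by 3.
Ends in 3: not divisible by 5.
7: 9563 = 7·1366 + 1
11: 9563 = 11·869 + 4
13: 9563 = 13·735 + 8
17: 9563 = 17·562 + 9
19: 9563 = 19·503 + 6
23: 9563 = 23·415 + 18
29: 9563 = 29·329 + 22
31: 9563 = 31·308 + 15
37: 9563 = 37·258 + 17
41: 9563 = 41·233 + 10
43: 9563 = 43·222 + 17
47: 9563 = 47·203 + 22
53: 9563 = 53·180 + 23
59: 9563 = 59·162 + 5
61: 9563 = 61·156 + 47
67: 9563 = 67·142 + 49
71: 9563 = 71·134 + 49
73: 9563 = 73·131

73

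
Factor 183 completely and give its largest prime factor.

61

183 = 3 · 61
61 is prime.
So 183 = 3 · 61; the largest prime factor is 61.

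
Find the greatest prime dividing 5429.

89

5429 = 61 · 89
89 is prime.
So 5429 = 61 · 89; the largest prime factor is 89.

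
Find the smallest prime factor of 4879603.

89

4879603 is odd.
Digit sum 37, not divisible by 3.
Ends in 3: not divisible by 5.
7: 4879603 = 7·697086 + 1
11: 4879603 = 11·443600 + 3
13: 4879603 = 13·375354 + 1
17: 4879603 = 17·287035 + 8
19: 4879603 = 19·256821 + 4
23: 4879603 = 23·212156 + 15
29: 4879603 = 29·168262 + 5
31: 4879603 = 31·157406 + 17
37: 4879603 = 37·131881 + 6
41: 4879603 = 41·119014 + 29
43: 4879603 = 43·113479 + 6
47: 4879603 = 47·103821 + 16
53: 4879603 = 53·92067 + 52
59: 4879603 = 59·82705 + 8
61: 4879603 = 61·79993 + 30
67: 4879603 = 67·72829 + 60
71: 4879603 = 71·68726 + 57
73: 4879603 = 73·66843 + 64
79: 4879603 = 79·61767 + 10
83: 4879603 = 83·58790 + 33
89: 4879603 = 89·54827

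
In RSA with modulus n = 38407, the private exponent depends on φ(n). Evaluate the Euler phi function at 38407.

Factor: 38407 = 193 · 199.
φ(38407) = (193−1) · (199−1) = 192 · 198 = 38016.

38016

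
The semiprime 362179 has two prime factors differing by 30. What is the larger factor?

Since p = q + 30, we have 362179 = q(q + 30), so q² + 30q − 362179 = 0.
Discriminant: 30² + 4·362179 = 900 + 1448716 = 1449616; √1449616 = 1204.
q = (−30 + 1204)/2 = 587, and p = q + 30 = 617.
Check: 587 · 617 = 362179.

617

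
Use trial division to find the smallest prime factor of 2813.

29

2813 is odd.
Digit sum 14, not divisible by 3.
Ends in 3: not divisible by 5.
7: 2813 = 7·401 + 6
11: 2813 = 11·255 + 8
13: 2813 = 13·216 + 5
17: 2813 = 17·165 + 8
19: 2813 = 19·148 + 1
23: 2813 = 23·122 + 7
29: 2813 = 29·97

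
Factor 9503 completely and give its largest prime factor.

43

9503 = 13 · 731
731 = 17 · 43
43 is prime.
So 9503 = 13 · 17 · 43; the largest prime factor is 43.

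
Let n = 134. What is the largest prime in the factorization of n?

67

134 = 2 · 67
67 is prime.
So 134 = 2 · 67; the largest prime factor is 67.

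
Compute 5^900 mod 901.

5^1 ≡ 5 (mod 901)
5^2 ≡ 5^2 = 25 ≡ 25 (mod 901)
5^4 ≡ 25^2 = 625 ≡ 625 (mod 901)
5^8 ≡ 625^2 = 390625 ≡ 492 (mod 901)
5^16 ≡ 492^2 = 242064 ≡ 596 (mod 901)
5^32 ≡ 596^2 = 355216 ≡ 222 (mod 901)
5^64 ≡ 222^2 = 49284 ≡ 630 (mod 901)
5^128 ≡ 630^2 = 396900 ≡ 460 (mod 901)
5^256 ≡ 460^2 = 211600 ≡ 766 (mod 901)
5^512 ≡ 766^2 = 586756 ≡ 205 (mod 901)
900 = 512 + 256 + 128 + 4 in binary powers of 2.
So 5^900 ≡ 205 · 766 · 460 · 625 ≡ 13 (mod 901).
Since 13 ≠ 1, base 5 is a Fermat witness: 901 is composite.

13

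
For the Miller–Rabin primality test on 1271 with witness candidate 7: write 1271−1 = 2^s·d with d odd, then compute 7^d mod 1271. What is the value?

1271 − 1 = 1270 = 2^1 · 635, so d = 635.
7^1 ≡ 7 (mod 1271)
7^2 ≡ 7^2 = 49 ≡ 49 (mod 1271)
7^4 ≡ 49^2 = 2401 ≡ 1130 (mod 1271)
7^8 ≡ 1130^2 = 1276900 ≡ 816 (mod 1271)
7^16 ≡ 816^2 = 665856 ≡ 1123 (mod 1271)
7^32 ≡ 1123^2 = 1261129 ≡ 297 (mod 1271)
7^64 ≡ 297^2 = 88209 ≡ 510 (mod 1271)
7^128 ≡ 510^2 = 260100 ≡ 816 (mod 1271)
7^256 ≡ 816^2 = 665856 ≡ 1123 (mod 1271)
7^512 ≡ 1123^2 = 1261129 ≡ 297 (mod 1271)
635 = 512 + 64 + 32 + 16 + 8 + 2 + 1 in binary powers of 2.
So 7^635 ≡ 297 · 510 · 297 · 1123 · 816 · 49 · 7 ≡ 191 (mod 1271).
Squaring chain: 191; never reaches −1, so base 7 is a Miller–Rabin witness that 1271 is composite.

191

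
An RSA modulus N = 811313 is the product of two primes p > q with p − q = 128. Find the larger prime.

Since p = q + 128, we have 811313 = q(q + 128), so q² + 128q − 811313 = 0.
Discriminant: 128² + 4·811313 = 16384 + 3245252 = 3261636; √3261636 = 1806.
q = (−128 + 1806)/2 = 839, and p = q + 128 = 967.
Check: 839 · 967 = 811313.

967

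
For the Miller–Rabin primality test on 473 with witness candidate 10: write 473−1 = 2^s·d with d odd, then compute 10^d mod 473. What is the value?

439

473 − 1 = 472 = 2^3 · 59, so d = 59.
10^1 ≡ 10 (mod 473)
10^2 ≡ 10^2 = 100 ≡ 100 (mod 473)
10^4 ≡ 100^2 = 10000 ≡ 67 (mod 473)
10^8 ≡ 67^2 = 4489 ≡ 232 (mod 473)
10^16 ≡ 232^2 = 53824 ≡ 375 (mod 473)
10^32 ≡ 375^2 = 140625 ≡ 144 (mod 473)
59 = 32 + 16 + 8 + 2 + 1 in binary powers of 2.
So 10^59 ≡ 144 · 375 · 232 · 100 · 10 ≡ 439 (mod 473).
Squaring chain: 439 → 210 → 111; never reaches −1, so base 10 is a Miller–Rabin witness that 473 is composite.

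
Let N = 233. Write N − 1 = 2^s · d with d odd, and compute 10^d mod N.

233 − 1 = 232 = 2^3 · 29, so d = 29.
10^1 ≡ 10 (mod 233)
10^2 ≡ 10^2 = 100 ≡ 100 (mod 233)
10^4 ≡ 100^2 = 10000 ≡ 214 (mod 233)
10^8 ≡ 214^2 = 45796 ≡ 128 (mod 233)
10^16 ≡ 128^2 = 16384 ≡ 74 (mod 233)
29 = 16 + 8 + 4 + 1 in binary powers of 2.
So 10^29 ≡ 74 · 128 · 214 · 10 ≡ 12 (mod 233).
Squaring chain: 12 → 144 → 232; reaches −1, so base 10 does not prove 233 composite.

12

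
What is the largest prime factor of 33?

33 = 3 · 11
11 is prime.
So 33 = 3 · 11; the largest prime factor is 11.

11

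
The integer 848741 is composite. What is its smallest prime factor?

41

848741 is odd.
Digit sum 32, not divisible by 3.
Ends in 1: not divisible by 5.
7: 848741 = 7·121248 + 5
11: 848741 = 11·77158 + 3
13: 848741 = 13·65287 + 10
17: 848741 = 17·49925 + 16
19: 848741 = 19·44670 + 11
23: 848741 = 23·36901 + 18
29: 848741 = 29·29266 + 27
31: 848741 = 31·27378 + 23
37: 848741 = 37·22938 + 35
41: 848741 = 41·20701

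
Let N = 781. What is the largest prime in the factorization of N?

781 = 11 · 71
71 is prime.
So 781 = 11 · 71; the largest prime factor is 71.

71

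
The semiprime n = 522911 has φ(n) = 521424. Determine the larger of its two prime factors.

φ(n) = (p−1)(q−1) = n − (p+q) + 1, so p + q = 522911 − 521424 + 1 = 1488.
p and q are the roots of t² − 1488t + 522911 = 0.
Discriminant: 1488² − 4·522911 = 2214144 − 2091644 = 122500; √122500 = 350.
q = (1488 − 350)/2 = 569, p = (1488 + 350)/2 = 919.
Check: 569 · 919 = 522911.

919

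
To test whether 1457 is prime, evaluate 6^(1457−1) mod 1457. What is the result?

521

6^1 ≡ 6 (mod 1457)
6^2 ≡ 6^2 = 36 ≡ 36 (mod 1457)
6^4 ≡ 36^2 = 1296 ≡ 1296 (mod 1457)
6^8 ≡ 1296^2 = 1679616 ≡ 1152 (mod 1457)
6^16 ≡ 1152^2 = 1327104 ≡ 1234 (mod 1457)
6^32 ≡ 1234^2 = 1522756 ≡ 191 (mod 1457)
6^64 ≡ 191^2 = 36481 ≡ 56 (mod 1457)
6^128 ≡ 56^2 = 3136 ≡ 222 (mod 1457)
6^256 ≡ 222^2 = 49284 ≡ 1203 (mod 1457)
6^512 ≡ 1203^2 = 1447209 ≡ 408 (mod 1457)
6^1024 ≡ 408^2 = 166464 ≡ 366 (mod 1457)
1456 = 1024 + 256 + 128 + 32 + 16 in binary powers of 2.
So 6^1456 ≡ 366 · 1203 · 222 · 191 · 1234 ≡ 521 (mod 1457).
Since 521 ≠ 1, base 6 is a Fermat witness: 1457 is composite.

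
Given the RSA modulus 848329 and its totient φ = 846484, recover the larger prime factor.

983

φ(n) = (p−1)(q−1) = n − (p+q) + 1, so p + q = 848329 − 846484 + 1 = 1846.
p and q are the roots of t² − 1846t + 848329 = 0.
Discriminant: 1846² − 4·848329 = 3407716 − 3393316 = 14400; √14400 = 120.
q = (1846 − 120)/2 = 863, p = (1846 + 120)/2 = 983.
Check: 863 · 983 = 848329.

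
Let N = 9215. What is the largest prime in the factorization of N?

97

9215 = 5 · 1843
1843 = 19 · 97
97 is prime.
So 9215 = 5 · 19 · 97; the largest prime factor is 97.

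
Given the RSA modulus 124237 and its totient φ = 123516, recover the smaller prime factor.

φ(n) = (p−1)(q−1) = n − (p+q) + 1, so p + q = 124237 − 123516 + 1 = 722.
p and q are the roots of t² − 722t + 124237 = 0.
Discriminant: 722² − 4·124237 = 521284 − 496948 = 24336; √24336 = 156.
q = (722 − 156)/2 = 283, p = (722 + 156)/2 = 439.
Check: 283 · 439 = 124237.

283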